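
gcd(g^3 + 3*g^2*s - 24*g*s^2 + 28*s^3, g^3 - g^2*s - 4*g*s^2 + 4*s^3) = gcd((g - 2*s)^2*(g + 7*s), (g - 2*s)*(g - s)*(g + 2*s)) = -g + 2*s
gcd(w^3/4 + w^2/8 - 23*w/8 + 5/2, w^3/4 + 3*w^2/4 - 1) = w - 1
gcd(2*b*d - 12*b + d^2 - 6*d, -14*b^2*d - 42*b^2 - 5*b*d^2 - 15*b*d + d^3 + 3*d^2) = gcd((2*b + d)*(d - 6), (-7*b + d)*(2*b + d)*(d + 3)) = 2*b + d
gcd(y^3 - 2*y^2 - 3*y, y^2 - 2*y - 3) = y^2 - 2*y - 3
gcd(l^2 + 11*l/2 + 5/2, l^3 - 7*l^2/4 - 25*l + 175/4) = l + 5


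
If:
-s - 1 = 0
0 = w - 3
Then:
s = -1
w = 3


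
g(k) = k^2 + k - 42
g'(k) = 2*k + 1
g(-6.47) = -6.61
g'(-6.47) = -11.94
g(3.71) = -24.53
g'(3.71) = 8.42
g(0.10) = -41.89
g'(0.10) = 1.20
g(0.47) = -41.31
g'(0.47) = 1.94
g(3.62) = -25.28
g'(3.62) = 8.24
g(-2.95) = -36.25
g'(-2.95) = -4.90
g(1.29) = -39.05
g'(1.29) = 3.58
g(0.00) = -42.00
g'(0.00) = 1.00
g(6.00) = 0.00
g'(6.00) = 13.00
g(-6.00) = -12.00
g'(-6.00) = -11.00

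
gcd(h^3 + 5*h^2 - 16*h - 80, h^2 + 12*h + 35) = h + 5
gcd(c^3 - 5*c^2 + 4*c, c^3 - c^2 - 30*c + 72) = c - 4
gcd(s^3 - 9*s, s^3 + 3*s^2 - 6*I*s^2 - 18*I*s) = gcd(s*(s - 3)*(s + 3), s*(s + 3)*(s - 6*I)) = s^2 + 3*s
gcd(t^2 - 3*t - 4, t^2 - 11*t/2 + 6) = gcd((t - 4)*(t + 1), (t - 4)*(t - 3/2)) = t - 4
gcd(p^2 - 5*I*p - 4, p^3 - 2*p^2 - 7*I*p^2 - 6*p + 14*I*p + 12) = p - I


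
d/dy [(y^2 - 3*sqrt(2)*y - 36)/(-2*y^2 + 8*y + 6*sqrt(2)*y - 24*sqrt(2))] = 2*(y^2 - 18*y - 6*sqrt(2)*y + 27*sqrt(2) + 54)/(y^4 - 6*sqrt(2)*y^3 - 8*y^3 + 34*y^2 + 48*sqrt(2)*y^2 - 144*y - 96*sqrt(2)*y + 288)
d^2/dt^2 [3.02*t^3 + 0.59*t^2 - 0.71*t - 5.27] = 18.12*t + 1.18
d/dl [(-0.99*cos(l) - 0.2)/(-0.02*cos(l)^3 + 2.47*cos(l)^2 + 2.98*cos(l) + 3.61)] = (0.0396*cos(l)^3 - 2.4333*cos(l)^2 - 0.988*cos(l) + 2.9779)*sin(l)/(0.0004*cos(l)^6 - 0.0988*cos(l)^5 + 5.9817*cos(l)^4 + 14.5768*cos(l)^3 + 26.7138*cos(l)^2 + 21.5156*cos(l) + 13.0321)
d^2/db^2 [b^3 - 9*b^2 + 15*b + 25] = 6*b - 18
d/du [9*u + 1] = 9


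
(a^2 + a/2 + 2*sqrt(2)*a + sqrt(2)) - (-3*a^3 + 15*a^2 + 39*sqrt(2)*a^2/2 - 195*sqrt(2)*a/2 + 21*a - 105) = 3*a^3 - 39*sqrt(2)*a^2/2 - 14*a^2 - 41*a/2 + 199*sqrt(2)*a/2 + sqrt(2) + 105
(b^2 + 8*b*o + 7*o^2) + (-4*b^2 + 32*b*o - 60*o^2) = -3*b^2 + 40*b*o - 53*o^2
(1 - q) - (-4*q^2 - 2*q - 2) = 4*q^2 + q + 3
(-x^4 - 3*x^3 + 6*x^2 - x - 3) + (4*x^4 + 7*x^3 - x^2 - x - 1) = 3*x^4 + 4*x^3 + 5*x^2 - 2*x - 4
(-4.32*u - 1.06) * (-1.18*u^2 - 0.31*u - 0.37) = 5.0976*u^3 + 2.59*u^2 + 1.927*u + 0.3922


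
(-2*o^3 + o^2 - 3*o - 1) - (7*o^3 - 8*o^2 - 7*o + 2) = -9*o^3 + 9*o^2 + 4*o - 3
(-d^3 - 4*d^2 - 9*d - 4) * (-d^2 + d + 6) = d^5 + 3*d^4 - d^3 - 29*d^2 - 58*d - 24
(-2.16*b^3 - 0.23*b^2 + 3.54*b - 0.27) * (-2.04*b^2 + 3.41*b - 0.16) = 4.4064*b^5 - 6.8964*b^4 - 7.6603*b^3 + 12.659*b^2 - 1.4871*b + 0.0432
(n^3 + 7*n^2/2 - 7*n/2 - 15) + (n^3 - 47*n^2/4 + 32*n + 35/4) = 2*n^3 - 33*n^2/4 + 57*n/2 - 25/4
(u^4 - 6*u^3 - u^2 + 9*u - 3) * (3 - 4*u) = -4*u^5 + 27*u^4 - 14*u^3 - 39*u^2 + 39*u - 9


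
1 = 1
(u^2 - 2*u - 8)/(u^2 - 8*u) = (u^2 - 2*u - 8)/(u*(u - 8))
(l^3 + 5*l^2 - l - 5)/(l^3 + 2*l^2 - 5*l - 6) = (l^2 + 4*l - 5)/(l^2 + l - 6)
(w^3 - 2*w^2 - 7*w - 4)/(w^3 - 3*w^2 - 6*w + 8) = (w^2 + 2*w + 1)/(w^2 + w - 2)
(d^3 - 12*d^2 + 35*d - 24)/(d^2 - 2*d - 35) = (-d^3 + 12*d^2 - 35*d + 24)/(-d^2 + 2*d + 35)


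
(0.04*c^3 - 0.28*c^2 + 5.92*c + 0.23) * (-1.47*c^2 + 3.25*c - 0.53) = -0.0588*c^5 + 0.5416*c^4 - 9.6336*c^3 + 19.0503*c^2 - 2.3901*c - 0.1219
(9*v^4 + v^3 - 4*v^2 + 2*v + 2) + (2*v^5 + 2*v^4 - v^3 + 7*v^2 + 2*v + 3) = 2*v^5 + 11*v^4 + 3*v^2 + 4*v + 5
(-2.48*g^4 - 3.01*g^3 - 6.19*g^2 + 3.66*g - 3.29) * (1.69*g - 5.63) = -4.1912*g^5 + 8.8755*g^4 + 6.4852*g^3 + 41.0351*g^2 - 26.1659*g + 18.5227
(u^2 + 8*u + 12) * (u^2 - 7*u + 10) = u^4 + u^3 - 34*u^2 - 4*u + 120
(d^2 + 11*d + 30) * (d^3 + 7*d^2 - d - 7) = d^5 + 18*d^4 + 106*d^3 + 192*d^2 - 107*d - 210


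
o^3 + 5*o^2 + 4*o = o*(o + 1)*(o + 4)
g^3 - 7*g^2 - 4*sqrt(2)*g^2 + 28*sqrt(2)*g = g*(g - 7)*(g - 4*sqrt(2))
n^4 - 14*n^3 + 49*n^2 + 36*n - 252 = (n - 7)*(n - 6)*(n - 3)*(n + 2)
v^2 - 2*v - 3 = (v - 3)*(v + 1)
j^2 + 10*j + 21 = (j + 3)*(j + 7)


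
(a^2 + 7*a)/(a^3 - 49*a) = 1/(a - 7)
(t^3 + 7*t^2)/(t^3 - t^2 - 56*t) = t/(t - 8)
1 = 1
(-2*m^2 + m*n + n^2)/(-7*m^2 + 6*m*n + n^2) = (2*m + n)/(7*m + n)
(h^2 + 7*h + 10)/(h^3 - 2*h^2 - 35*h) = (h + 2)/(h*(h - 7))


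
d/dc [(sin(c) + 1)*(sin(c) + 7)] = 2*(sin(c) + 4)*cos(c)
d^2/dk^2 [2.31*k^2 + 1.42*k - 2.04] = 4.62000000000000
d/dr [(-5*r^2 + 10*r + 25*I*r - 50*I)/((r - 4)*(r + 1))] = (r^2*(5 - 25*I) + r*(40 + 100*I) - 40 - 250*I)/(r^4 - 6*r^3 + r^2 + 24*r + 16)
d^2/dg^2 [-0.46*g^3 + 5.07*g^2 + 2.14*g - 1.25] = 10.14 - 2.76*g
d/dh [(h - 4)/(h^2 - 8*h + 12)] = (h^2 - 8*h - 2*(h - 4)^2 + 12)/(h^2 - 8*h + 12)^2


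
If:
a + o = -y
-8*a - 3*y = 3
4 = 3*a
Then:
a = 4/3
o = 29/9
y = -41/9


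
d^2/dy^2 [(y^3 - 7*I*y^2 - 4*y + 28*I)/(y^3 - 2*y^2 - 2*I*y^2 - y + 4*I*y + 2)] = (y*(4 - 10*I) + 26 - 76*I)/(y^4 - 4*I*y^3 - 6*y^2 + 4*I*y + 1)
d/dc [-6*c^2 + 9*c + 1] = 9 - 12*c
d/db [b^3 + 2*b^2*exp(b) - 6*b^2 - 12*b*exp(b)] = 2*b^2*exp(b) + 3*b^2 - 8*b*exp(b) - 12*b - 12*exp(b)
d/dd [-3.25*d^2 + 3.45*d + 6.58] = 3.45 - 6.5*d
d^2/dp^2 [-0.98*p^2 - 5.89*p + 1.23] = -1.96000000000000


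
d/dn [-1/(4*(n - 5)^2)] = 1/(2*(n - 5)^3)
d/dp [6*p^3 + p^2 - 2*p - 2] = 18*p^2 + 2*p - 2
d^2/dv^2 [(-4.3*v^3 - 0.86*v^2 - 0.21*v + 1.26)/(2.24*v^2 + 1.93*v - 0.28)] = (5.6843418860808e-14*v^5 - 32.099548*v^3 + 48.639024*v^2 + 29.8704*v + 10.605476)/(11.239424*v^6 + 29.051904*v^5 + 20.816544*v^4 - 0.0739190000000018*v^3 - 2.602068*v^2 + 0.453936*v - 0.021952)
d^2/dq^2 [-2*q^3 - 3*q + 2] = -12*q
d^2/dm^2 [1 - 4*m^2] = -8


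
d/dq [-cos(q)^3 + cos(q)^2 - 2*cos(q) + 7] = (3*cos(q)^2 - 2*cos(q) + 2)*sin(q)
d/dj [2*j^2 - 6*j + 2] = 4*j - 6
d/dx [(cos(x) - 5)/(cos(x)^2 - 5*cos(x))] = sin(x)/cos(x)^2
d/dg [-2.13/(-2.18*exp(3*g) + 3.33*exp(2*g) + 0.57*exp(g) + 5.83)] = (-13.9302*exp(2*g) + 14.1858*exp(g) + 1.2141)*exp(g)/(-2.18*exp(3*g) + 3.33*exp(2*g) + 0.57*exp(g) + 5.83)^2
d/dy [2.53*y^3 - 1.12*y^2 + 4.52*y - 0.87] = 7.59*y^2 - 2.24*y + 4.52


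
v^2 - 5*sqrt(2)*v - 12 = (v - 6*sqrt(2))*(v + sqrt(2))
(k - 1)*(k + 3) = k^2 + 2*k - 3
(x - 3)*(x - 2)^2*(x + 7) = x^4 - 33*x^2 + 100*x - 84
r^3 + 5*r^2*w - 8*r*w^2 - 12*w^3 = (r - 2*w)*(r + w)*(r + 6*w)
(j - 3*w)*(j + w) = j^2 - 2*j*w - 3*w^2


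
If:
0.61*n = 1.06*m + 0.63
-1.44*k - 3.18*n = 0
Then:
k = -2.20833333333333*n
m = 0.575471698113208*n - 0.594339622641509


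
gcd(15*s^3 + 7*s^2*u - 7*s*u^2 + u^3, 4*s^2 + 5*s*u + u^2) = s + u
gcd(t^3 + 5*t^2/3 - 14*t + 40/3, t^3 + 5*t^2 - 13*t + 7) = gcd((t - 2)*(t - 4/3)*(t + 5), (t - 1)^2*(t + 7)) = 1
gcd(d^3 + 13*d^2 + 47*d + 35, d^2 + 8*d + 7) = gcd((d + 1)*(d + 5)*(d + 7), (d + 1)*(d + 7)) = d^2 + 8*d + 7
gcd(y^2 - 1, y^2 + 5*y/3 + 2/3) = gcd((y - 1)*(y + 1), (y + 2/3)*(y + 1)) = y + 1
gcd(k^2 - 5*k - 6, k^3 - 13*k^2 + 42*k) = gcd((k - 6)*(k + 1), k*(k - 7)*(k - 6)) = k - 6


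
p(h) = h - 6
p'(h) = 1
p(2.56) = -3.44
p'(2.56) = 1.00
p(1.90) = -4.10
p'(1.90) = 1.00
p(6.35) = 0.35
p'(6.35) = 1.00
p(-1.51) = -7.51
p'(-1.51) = 1.00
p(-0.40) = -6.40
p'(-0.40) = 1.00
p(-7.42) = -13.42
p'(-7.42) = 1.00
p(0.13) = -5.87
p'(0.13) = 1.00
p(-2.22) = -8.22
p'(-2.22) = 1.00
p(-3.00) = -9.00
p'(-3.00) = 1.00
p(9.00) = 3.00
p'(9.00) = 1.00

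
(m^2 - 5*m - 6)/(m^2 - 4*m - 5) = (m - 6)/(m - 5)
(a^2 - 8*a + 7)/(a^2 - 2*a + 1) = (a - 7)/(a - 1)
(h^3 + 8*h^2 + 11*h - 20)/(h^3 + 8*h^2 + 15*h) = (h^2 + 3*h - 4)/(h*(h + 3))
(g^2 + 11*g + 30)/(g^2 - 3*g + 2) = (g^2 + 11*g + 30)/(g^2 - 3*g + 2)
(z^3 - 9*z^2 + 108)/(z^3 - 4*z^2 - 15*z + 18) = (z - 6)/(z - 1)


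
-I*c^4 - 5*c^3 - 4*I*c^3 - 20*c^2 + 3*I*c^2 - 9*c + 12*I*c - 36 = (c + 4)*(c - 3*I)^2*(-I*c + 1)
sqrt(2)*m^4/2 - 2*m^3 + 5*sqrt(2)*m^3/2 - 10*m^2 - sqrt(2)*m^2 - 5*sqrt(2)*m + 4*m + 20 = (m + 5)*(m - 2*sqrt(2))*(m - sqrt(2))*(sqrt(2)*m/2 + 1)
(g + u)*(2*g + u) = 2*g^2 + 3*g*u + u^2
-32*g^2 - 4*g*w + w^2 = (-8*g + w)*(4*g + w)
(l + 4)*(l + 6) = l^2 + 10*l + 24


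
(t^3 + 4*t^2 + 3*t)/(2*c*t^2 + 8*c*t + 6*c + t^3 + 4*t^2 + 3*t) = t/(2*c + t)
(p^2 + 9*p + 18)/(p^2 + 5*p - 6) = (p + 3)/(p - 1)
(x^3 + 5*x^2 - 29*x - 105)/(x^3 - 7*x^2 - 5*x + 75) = (x + 7)/(x - 5)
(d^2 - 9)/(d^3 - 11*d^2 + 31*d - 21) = (d + 3)/(d^2 - 8*d + 7)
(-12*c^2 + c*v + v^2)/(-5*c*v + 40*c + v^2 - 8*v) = (12*c^2 - c*v - v^2)/(5*c*v - 40*c - v^2 + 8*v)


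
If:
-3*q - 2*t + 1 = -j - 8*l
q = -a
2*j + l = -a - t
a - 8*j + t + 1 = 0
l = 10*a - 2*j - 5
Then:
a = 241/495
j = 14/99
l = -41/99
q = -241/495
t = -16/45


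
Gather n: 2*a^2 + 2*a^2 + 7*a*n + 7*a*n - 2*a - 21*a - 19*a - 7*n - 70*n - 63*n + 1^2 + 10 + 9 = 4*a^2 - 42*a + n*(14*a - 140) + 20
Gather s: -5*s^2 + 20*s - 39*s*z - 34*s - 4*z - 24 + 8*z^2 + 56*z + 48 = -5*s^2 + s*(-39*z - 14) + 8*z^2 + 52*z + 24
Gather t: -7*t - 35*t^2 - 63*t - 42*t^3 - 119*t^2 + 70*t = -42*t^3 - 154*t^2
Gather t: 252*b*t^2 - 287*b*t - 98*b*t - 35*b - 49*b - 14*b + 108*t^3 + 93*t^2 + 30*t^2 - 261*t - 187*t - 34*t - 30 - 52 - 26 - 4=-98*b + 108*t^3 + t^2*(252*b + 123) + t*(-385*b - 482) - 112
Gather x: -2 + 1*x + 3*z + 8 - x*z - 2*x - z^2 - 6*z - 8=x*(-z - 1) - z^2 - 3*z - 2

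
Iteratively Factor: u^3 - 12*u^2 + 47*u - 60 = (u - 3)*(u^2 - 9*u + 20) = (u - 4)*(u - 3)*(u - 5)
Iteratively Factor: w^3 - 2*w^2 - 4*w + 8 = (w - 2)*(w^2 - 4) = (w - 2)*(w + 2)*(w - 2)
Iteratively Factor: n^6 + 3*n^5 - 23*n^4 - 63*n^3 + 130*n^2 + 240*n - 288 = (n - 2)*(n^5 + 5*n^4 - 13*n^3 - 89*n^2 - 48*n + 144) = (n - 2)*(n - 1)*(n^4 + 6*n^3 - 7*n^2 - 96*n - 144) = (n - 2)*(n - 1)*(n + 3)*(n^3 + 3*n^2 - 16*n - 48) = (n - 2)*(n - 1)*(n + 3)^2*(n^2 - 16) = (n - 4)*(n - 2)*(n - 1)*(n + 3)^2*(n + 4)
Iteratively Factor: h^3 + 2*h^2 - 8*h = (h + 4)*(h^2 - 2*h) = h*(h + 4)*(h - 2)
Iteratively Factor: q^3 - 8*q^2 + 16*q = (q - 4)*(q^2 - 4*q) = q*(q - 4)*(q - 4)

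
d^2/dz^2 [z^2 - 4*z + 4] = 2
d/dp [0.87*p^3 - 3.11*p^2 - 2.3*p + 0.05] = 2.61*p^2 - 6.22*p - 2.3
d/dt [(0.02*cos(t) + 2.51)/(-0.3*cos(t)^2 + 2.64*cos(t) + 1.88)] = (-0.006*cos(t)^2 - 1.506*cos(t) + 6.5888)*sin(t)/(0.09*cos(t)^4 - 1.584*cos(t)^3 + 5.8416*cos(t)^2 + 9.9264*cos(t) + 3.5344)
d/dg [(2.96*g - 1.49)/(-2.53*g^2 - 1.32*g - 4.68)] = (7.4888*g^2 - 7.5394*g - 15.8196)/(6.4009*g^4 + 6.6792*g^3 + 25.4232*g^2 + 12.3552*g + 21.9024)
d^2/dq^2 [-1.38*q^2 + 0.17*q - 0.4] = -2.76000000000000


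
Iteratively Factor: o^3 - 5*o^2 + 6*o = (o - 3)*(o^2 - 2*o) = o*(o - 3)*(o - 2)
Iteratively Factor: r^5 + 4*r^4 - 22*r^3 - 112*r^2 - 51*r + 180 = (r + 3)*(r^4 + r^3 - 25*r^2 - 37*r + 60) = (r - 5)*(r + 3)*(r^3 + 6*r^2 + 5*r - 12) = (r - 5)*(r + 3)^2*(r^2 + 3*r - 4) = (r - 5)*(r + 3)^2*(r + 4)*(r - 1)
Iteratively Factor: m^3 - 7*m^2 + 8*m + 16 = (m - 4)*(m^2 - 3*m - 4) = (m - 4)*(m + 1)*(m - 4)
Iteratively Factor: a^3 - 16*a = (a - 4)*(a^2 + 4*a) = (a - 4)*(a + 4)*(a)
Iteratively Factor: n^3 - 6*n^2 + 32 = (n - 4)*(n^2 - 2*n - 8) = (n - 4)^2*(n + 2)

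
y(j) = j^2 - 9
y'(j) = 2*j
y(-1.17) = -7.63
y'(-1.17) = -2.34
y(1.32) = -7.26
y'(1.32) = 2.64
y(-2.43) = -3.10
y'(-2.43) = -4.86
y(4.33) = 9.75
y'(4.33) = 8.66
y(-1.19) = -7.58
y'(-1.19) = -2.38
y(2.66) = -1.92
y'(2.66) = 5.32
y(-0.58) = -8.66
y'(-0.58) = -1.16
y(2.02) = -4.92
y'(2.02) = 4.04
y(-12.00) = 135.00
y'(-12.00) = -24.00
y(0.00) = -9.00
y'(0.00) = 0.00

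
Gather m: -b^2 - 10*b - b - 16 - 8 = -b^2 - 11*b - 24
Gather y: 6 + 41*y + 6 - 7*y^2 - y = -7*y^2 + 40*y + 12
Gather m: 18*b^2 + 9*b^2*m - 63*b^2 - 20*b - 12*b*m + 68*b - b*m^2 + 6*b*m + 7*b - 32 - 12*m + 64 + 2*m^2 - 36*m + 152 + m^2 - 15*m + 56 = -45*b^2 + 55*b + m^2*(3 - b) + m*(9*b^2 - 6*b - 63) + 240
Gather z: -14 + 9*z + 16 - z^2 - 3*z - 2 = -z^2 + 6*z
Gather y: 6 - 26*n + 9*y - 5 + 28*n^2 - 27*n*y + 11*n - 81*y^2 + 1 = 28*n^2 - 15*n - 81*y^2 + y*(9 - 27*n) + 2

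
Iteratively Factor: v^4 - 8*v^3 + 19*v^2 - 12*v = (v)*(v^3 - 8*v^2 + 19*v - 12) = v*(v - 4)*(v^2 - 4*v + 3) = v*(v - 4)*(v - 3)*(v - 1)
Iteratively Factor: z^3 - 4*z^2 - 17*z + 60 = (z - 5)*(z^2 + z - 12) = (z - 5)*(z + 4)*(z - 3)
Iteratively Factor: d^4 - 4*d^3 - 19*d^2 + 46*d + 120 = (d + 3)*(d^3 - 7*d^2 + 2*d + 40) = (d - 5)*(d + 3)*(d^2 - 2*d - 8) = (d - 5)*(d + 2)*(d + 3)*(d - 4)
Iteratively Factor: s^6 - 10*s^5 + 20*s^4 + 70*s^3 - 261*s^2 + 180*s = (s - 3)*(s^5 - 7*s^4 - s^3 + 67*s^2 - 60*s) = s*(s - 3)*(s^4 - 7*s^3 - s^2 + 67*s - 60) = s*(s - 5)*(s - 3)*(s^3 - 2*s^2 - 11*s + 12) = s*(s - 5)*(s - 4)*(s - 3)*(s^2 + 2*s - 3) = s*(s - 5)*(s - 4)*(s - 3)*(s + 3)*(s - 1)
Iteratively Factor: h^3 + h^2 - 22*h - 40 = (h - 5)*(h^2 + 6*h + 8) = (h - 5)*(h + 4)*(h + 2)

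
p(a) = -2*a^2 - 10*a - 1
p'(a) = -4*a - 10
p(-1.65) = 10.06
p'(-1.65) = -3.40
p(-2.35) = 11.46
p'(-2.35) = -0.60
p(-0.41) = 2.76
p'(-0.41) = -8.36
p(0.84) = -10.81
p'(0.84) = -13.36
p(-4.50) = 3.50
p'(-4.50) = 8.00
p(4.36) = -82.62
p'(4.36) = -27.44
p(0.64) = -8.22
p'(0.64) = -12.56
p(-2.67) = 11.44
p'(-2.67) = 0.68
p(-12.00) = -169.00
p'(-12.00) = 38.00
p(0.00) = -1.00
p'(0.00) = -10.00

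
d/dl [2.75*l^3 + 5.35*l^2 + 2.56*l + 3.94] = 8.25*l^2 + 10.7*l + 2.56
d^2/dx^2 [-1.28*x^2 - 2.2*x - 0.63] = -2.56000000000000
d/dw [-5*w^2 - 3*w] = -10*w - 3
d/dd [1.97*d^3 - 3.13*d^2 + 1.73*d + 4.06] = 5.91*d^2 - 6.26*d + 1.73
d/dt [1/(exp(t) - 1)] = -1/(4*sinh(t/2)^2)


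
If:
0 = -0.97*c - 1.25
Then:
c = -1.29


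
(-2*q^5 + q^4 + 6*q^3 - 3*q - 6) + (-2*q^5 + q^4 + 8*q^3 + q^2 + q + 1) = -4*q^5 + 2*q^4 + 14*q^3 + q^2 - 2*q - 5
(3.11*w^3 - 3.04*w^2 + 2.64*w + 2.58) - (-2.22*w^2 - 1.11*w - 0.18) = 3.11*w^3 - 0.82*w^2 + 3.75*w + 2.76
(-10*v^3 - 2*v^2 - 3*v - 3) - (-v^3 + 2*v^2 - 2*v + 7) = -9*v^3 - 4*v^2 - v - 10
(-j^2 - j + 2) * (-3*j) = 3*j^3 + 3*j^2 - 6*j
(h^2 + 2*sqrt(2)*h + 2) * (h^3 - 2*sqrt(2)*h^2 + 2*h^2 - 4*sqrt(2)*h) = h^5 + 2*h^4 - 6*h^3 - 12*h^2 - 4*sqrt(2)*h^2 - 8*sqrt(2)*h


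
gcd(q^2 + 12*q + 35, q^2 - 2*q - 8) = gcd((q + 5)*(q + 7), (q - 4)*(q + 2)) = 1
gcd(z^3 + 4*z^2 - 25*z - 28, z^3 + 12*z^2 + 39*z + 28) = z^2 + 8*z + 7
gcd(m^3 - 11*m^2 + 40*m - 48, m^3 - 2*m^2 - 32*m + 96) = m^2 - 8*m + 16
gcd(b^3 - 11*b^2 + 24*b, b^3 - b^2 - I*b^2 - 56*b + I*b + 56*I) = b - 8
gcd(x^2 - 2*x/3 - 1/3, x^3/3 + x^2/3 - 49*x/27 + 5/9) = 1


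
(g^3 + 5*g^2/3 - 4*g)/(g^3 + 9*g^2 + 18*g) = (g - 4/3)/(g + 6)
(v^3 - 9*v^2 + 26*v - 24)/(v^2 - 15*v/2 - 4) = 2*(-v^3 + 9*v^2 - 26*v + 24)/(-2*v^2 + 15*v + 8)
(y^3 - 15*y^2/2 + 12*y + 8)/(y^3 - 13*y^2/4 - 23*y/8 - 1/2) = 4*(y - 4)/(4*y + 1)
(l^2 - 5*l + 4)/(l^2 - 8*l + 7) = (l - 4)/(l - 7)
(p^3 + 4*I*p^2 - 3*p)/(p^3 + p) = (p + 3*I)/(p - I)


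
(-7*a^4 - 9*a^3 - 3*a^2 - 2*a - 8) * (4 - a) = 7*a^5 - 19*a^4 - 33*a^3 - 10*a^2 - 32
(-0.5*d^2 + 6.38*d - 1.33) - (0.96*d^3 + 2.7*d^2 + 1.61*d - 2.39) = -0.96*d^3 - 3.2*d^2 + 4.77*d + 1.06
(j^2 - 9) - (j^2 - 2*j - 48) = 2*j + 39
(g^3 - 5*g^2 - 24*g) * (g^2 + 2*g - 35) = g^5 - 3*g^4 - 69*g^3 + 127*g^2 + 840*g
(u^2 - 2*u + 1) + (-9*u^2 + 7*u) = -8*u^2 + 5*u + 1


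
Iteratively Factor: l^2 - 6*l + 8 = (l - 2)*(l - 4)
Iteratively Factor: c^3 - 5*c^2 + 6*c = (c - 3)*(c^2 - 2*c) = (c - 3)*(c - 2)*(c)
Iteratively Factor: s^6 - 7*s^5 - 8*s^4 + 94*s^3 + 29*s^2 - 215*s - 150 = (s - 5)*(s^5 - 2*s^4 - 18*s^3 + 4*s^2 + 49*s + 30) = (s - 5)*(s + 1)*(s^4 - 3*s^3 - 15*s^2 + 19*s + 30) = (s - 5)*(s - 2)*(s + 1)*(s^3 - s^2 - 17*s - 15) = (s - 5)*(s - 2)*(s + 1)*(s + 3)*(s^2 - 4*s - 5) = (s - 5)^2*(s - 2)*(s + 1)*(s + 3)*(s + 1)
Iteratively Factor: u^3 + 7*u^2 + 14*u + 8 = (u + 4)*(u^2 + 3*u + 2) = (u + 2)*(u + 4)*(u + 1)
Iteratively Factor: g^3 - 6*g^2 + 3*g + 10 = (g - 5)*(g^2 - g - 2) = (g - 5)*(g + 1)*(g - 2)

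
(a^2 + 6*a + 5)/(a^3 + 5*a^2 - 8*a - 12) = (a + 5)/(a^2 + 4*a - 12)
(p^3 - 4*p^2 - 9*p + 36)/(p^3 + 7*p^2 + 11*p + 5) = (p^3 - 4*p^2 - 9*p + 36)/(p^3 + 7*p^2 + 11*p + 5)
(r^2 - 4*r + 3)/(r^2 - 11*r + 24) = (r - 1)/(r - 8)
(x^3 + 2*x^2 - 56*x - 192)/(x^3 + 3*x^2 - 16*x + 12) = (x^2 - 4*x - 32)/(x^2 - 3*x + 2)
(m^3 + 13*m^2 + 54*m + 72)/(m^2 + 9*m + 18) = m + 4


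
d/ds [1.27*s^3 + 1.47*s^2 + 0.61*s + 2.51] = 3.81*s^2 + 2.94*s + 0.61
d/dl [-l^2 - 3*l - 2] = -2*l - 3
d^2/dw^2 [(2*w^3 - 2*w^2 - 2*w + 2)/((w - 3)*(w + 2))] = 4*(5*w^3 + 3*w^2 + 87*w - 23)/(w^6 - 3*w^5 - 15*w^4 + 35*w^3 + 90*w^2 - 108*w - 216)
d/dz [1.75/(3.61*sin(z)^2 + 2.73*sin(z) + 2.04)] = -(12.635*sin(z) + 4.7775)*cos(z)/(3.61*sin(z)^2 + 2.73*sin(z) + 2.04)^2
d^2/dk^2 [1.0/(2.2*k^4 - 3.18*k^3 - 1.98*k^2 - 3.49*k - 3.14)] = ((-26.4*k^2 + 19.08*k + 3.96)*(-2.2*k^4 + 3.18*k^3 + 1.98*k^2 + 3.49*k + 3.14) - 1.0*(-17.6*k^3 + 19.08*k^2 + 7.92*k + 6.98)*(-8.8*k^3 + 9.54*k^2 + 3.96*k + 3.49))/(-2.2*k^4 + 3.18*k^3 + 1.98*k^2 + 3.49*k + 3.14)^3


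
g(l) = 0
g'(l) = 0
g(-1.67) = 0.00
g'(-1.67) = 0.00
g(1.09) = 0.00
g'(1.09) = 0.00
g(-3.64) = 0.00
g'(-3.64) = 0.00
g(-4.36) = 0.00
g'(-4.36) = 0.00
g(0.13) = 0.00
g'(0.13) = 0.00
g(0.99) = 0.00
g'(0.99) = 0.00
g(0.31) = 0.00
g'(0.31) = 0.00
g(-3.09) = 0.00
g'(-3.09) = 0.00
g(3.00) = 0.00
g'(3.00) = 0.00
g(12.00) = 0.00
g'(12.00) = 0.00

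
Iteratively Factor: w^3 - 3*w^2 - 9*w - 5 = (w + 1)*(w^2 - 4*w - 5) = (w + 1)^2*(w - 5)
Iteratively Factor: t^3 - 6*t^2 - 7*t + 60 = (t + 3)*(t^2 - 9*t + 20) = (t - 5)*(t + 3)*(t - 4)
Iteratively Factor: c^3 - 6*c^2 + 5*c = (c)*(c^2 - 6*c + 5) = c*(c - 1)*(c - 5)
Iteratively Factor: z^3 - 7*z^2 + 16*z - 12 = (z - 3)*(z^2 - 4*z + 4) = (z - 3)*(z - 2)*(z - 2)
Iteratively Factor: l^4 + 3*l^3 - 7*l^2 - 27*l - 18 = (l + 1)*(l^3 + 2*l^2 - 9*l - 18) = (l + 1)*(l + 2)*(l^2 - 9) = (l - 3)*(l + 1)*(l + 2)*(l + 3)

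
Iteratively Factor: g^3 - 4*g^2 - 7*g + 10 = (g + 2)*(g^2 - 6*g + 5) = (g - 5)*(g + 2)*(g - 1)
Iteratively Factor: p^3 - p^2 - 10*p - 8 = (p - 4)*(p^2 + 3*p + 2) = (p - 4)*(p + 1)*(p + 2)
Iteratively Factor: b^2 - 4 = (b + 2)*(b - 2)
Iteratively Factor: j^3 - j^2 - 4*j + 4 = (j - 2)*(j^2 + j - 2) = (j - 2)*(j + 2)*(j - 1)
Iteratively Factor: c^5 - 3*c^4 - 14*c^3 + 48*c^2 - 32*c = (c)*(c^4 - 3*c^3 - 14*c^2 + 48*c - 32) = c*(c - 1)*(c^3 - 2*c^2 - 16*c + 32) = c*(c - 1)*(c + 4)*(c^2 - 6*c + 8) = c*(c - 2)*(c - 1)*(c + 4)*(c - 4)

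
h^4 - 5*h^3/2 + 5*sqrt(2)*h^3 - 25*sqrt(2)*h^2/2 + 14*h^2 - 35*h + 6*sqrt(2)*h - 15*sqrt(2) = (h - 5/2)*(h + sqrt(2))^2*(h + 3*sqrt(2))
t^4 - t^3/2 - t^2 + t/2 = t*(t - 1)*(t - 1/2)*(t + 1)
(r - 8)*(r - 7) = r^2 - 15*r + 56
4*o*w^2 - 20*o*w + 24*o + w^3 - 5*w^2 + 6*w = (4*o + w)*(w - 3)*(w - 2)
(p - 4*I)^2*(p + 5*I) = p^3 - 3*I*p^2 + 24*p - 80*I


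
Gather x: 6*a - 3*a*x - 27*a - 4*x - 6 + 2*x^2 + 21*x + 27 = -21*a + 2*x^2 + x*(17 - 3*a) + 21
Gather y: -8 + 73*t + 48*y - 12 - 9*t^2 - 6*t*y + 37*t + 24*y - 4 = -9*t^2 + 110*t + y*(72 - 6*t) - 24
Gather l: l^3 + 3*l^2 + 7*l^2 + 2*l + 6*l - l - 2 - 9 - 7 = l^3 + 10*l^2 + 7*l - 18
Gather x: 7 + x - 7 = x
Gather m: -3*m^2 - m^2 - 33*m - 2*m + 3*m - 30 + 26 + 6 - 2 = -4*m^2 - 32*m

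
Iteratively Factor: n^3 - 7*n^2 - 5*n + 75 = (n + 3)*(n^2 - 10*n + 25) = (n - 5)*(n + 3)*(n - 5)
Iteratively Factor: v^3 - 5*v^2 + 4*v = (v - 1)*(v^2 - 4*v) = v*(v - 1)*(v - 4)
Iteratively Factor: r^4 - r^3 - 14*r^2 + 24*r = (r + 4)*(r^3 - 5*r^2 + 6*r) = r*(r + 4)*(r^2 - 5*r + 6) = r*(r - 3)*(r + 4)*(r - 2)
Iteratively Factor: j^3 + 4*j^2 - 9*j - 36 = (j + 3)*(j^2 + j - 12) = (j - 3)*(j + 3)*(j + 4)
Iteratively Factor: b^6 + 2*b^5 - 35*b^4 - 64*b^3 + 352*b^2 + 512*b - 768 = (b - 1)*(b^5 + 3*b^4 - 32*b^3 - 96*b^2 + 256*b + 768) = (b - 1)*(b + 3)*(b^4 - 32*b^2 + 256) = (b - 4)*(b - 1)*(b + 3)*(b^3 + 4*b^2 - 16*b - 64) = (b - 4)^2*(b - 1)*(b + 3)*(b^2 + 8*b + 16) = (b - 4)^2*(b - 1)*(b + 3)*(b + 4)*(b + 4)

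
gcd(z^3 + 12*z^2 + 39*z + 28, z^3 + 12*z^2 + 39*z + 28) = z^3 + 12*z^2 + 39*z + 28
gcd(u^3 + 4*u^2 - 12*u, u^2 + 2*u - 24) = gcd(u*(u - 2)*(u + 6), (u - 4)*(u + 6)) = u + 6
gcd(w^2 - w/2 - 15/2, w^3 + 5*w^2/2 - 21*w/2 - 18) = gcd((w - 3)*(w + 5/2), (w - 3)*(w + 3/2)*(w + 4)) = w - 3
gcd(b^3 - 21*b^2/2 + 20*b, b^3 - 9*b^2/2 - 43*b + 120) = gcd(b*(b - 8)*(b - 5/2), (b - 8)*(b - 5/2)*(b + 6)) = b^2 - 21*b/2 + 20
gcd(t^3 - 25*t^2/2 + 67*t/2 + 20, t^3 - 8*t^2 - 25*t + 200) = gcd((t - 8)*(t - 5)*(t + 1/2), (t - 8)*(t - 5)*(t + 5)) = t^2 - 13*t + 40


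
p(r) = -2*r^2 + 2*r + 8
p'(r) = 2 - 4*r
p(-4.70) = -45.58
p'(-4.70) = 20.80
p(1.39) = 6.92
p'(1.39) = -3.56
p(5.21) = -35.87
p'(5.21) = -18.84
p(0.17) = 8.28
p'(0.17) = 1.32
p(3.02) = -4.20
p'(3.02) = -10.08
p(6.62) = -66.41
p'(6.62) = -24.48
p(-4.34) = -38.35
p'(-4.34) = 19.36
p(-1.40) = 1.28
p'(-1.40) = 7.60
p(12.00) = -256.00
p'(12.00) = -46.00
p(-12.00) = -304.00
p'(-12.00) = 50.00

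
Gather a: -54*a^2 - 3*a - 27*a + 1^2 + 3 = -54*a^2 - 30*a + 4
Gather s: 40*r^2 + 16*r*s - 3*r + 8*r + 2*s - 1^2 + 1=40*r^2 + 5*r + s*(16*r + 2)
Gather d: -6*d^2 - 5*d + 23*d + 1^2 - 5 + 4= -6*d^2 + 18*d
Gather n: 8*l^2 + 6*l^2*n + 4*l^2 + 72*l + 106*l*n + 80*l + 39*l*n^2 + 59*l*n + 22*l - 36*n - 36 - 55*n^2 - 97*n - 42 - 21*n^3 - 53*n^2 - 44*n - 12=12*l^2 + 174*l - 21*n^3 + n^2*(39*l - 108) + n*(6*l^2 + 165*l - 177) - 90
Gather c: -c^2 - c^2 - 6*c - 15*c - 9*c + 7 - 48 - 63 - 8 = -2*c^2 - 30*c - 112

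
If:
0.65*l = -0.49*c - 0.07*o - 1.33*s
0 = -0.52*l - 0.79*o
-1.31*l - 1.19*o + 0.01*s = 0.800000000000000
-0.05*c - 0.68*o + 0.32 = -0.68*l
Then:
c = -23.83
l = -1.34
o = 0.88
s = 9.39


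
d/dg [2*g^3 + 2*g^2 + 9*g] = 6*g^2 + 4*g + 9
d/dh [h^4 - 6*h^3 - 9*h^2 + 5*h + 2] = 4*h^3 - 18*h^2 - 18*h + 5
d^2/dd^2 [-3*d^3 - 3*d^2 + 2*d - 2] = -18*d - 6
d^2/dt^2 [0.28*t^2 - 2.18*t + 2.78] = 0.560000000000000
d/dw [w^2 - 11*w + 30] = 2*w - 11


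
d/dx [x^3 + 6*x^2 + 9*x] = 3*x^2 + 12*x + 9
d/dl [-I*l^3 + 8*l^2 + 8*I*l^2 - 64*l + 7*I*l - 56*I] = -3*I*l^2 + 16*l*(1 + I) - 64 + 7*I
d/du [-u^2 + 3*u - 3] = 3 - 2*u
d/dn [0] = 0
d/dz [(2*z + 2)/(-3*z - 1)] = 4/(3*z + 1)^2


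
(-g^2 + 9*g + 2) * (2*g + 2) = -2*g^3 + 16*g^2 + 22*g + 4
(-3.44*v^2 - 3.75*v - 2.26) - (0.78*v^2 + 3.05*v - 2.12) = -4.22*v^2 - 6.8*v - 0.14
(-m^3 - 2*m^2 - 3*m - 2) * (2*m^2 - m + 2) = -2*m^5 - 3*m^4 - 6*m^3 - 5*m^2 - 4*m - 4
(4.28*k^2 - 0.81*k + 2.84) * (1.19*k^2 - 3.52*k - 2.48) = 5.0932*k^4 - 16.0295*k^3 - 4.3836*k^2 - 7.988*k - 7.0432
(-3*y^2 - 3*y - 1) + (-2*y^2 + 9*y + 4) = -5*y^2 + 6*y + 3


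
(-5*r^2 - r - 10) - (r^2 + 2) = -6*r^2 - r - 12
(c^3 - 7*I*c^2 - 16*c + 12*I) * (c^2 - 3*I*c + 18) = c^5 - 10*I*c^4 - 19*c^3 - 66*I*c^2 - 252*c + 216*I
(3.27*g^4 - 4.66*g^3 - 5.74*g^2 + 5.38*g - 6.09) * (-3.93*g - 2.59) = -12.8511*g^5 + 9.8445*g^4 + 34.6276*g^3 - 6.2768*g^2 + 9.9995*g + 15.7731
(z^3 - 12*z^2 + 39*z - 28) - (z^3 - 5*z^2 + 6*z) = -7*z^2 + 33*z - 28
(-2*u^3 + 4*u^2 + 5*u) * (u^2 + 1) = -2*u^5 + 4*u^4 + 3*u^3 + 4*u^2 + 5*u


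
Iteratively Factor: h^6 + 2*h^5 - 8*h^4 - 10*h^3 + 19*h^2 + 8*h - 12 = (h - 2)*(h^5 + 4*h^4 - 10*h^2 - h + 6) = (h - 2)*(h + 2)*(h^4 + 2*h^3 - 4*h^2 - 2*h + 3) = (h - 2)*(h + 1)*(h + 2)*(h^3 + h^2 - 5*h + 3) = (h - 2)*(h + 1)*(h + 2)*(h + 3)*(h^2 - 2*h + 1) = (h - 2)*(h - 1)*(h + 1)*(h + 2)*(h + 3)*(h - 1)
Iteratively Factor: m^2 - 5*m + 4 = (m - 1)*(m - 4)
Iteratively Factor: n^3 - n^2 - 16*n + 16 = (n - 1)*(n^2 - 16) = (n - 1)*(n + 4)*(n - 4)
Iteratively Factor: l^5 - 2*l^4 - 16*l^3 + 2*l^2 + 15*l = (l - 1)*(l^4 - l^3 - 17*l^2 - 15*l) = (l - 1)*(l + 1)*(l^3 - 2*l^2 - 15*l) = (l - 1)*(l + 1)*(l + 3)*(l^2 - 5*l) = (l - 5)*(l - 1)*(l + 1)*(l + 3)*(l)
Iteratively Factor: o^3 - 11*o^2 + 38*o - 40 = (o - 4)*(o^2 - 7*o + 10) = (o - 5)*(o - 4)*(o - 2)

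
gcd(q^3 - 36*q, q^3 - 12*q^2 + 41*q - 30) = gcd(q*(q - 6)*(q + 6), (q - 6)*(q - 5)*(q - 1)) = q - 6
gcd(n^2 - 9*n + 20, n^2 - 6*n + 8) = n - 4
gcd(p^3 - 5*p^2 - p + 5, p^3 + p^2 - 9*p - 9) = p + 1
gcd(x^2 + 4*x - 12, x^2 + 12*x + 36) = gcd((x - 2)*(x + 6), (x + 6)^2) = x + 6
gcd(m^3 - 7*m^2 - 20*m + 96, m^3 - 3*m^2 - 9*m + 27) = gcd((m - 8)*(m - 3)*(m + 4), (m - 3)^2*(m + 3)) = m - 3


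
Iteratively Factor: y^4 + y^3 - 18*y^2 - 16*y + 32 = (y - 4)*(y^3 + 5*y^2 + 2*y - 8) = (y - 4)*(y + 2)*(y^2 + 3*y - 4) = (y - 4)*(y - 1)*(y + 2)*(y + 4)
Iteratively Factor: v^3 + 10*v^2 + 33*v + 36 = (v + 3)*(v^2 + 7*v + 12) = (v + 3)^2*(v + 4)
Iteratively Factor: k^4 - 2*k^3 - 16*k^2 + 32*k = (k)*(k^3 - 2*k^2 - 16*k + 32) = k*(k - 2)*(k^2 - 16) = k*(k - 2)*(k + 4)*(k - 4)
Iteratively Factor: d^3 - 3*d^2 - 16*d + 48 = (d - 4)*(d^2 + d - 12) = (d - 4)*(d + 4)*(d - 3)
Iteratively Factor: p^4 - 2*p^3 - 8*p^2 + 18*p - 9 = (p - 1)*(p^3 - p^2 - 9*p + 9) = (p - 1)*(p + 3)*(p^2 - 4*p + 3) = (p - 3)*(p - 1)*(p + 3)*(p - 1)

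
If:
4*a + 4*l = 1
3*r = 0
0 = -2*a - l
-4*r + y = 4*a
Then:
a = -1/4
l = 1/2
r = 0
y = -1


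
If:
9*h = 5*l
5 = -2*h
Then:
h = -5/2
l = -9/2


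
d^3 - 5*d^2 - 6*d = d*(d - 6)*(d + 1)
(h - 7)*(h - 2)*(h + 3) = h^3 - 6*h^2 - 13*h + 42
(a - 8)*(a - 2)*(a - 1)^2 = a^4 - 12*a^3 + 37*a^2 - 42*a + 16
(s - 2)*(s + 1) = s^2 - s - 2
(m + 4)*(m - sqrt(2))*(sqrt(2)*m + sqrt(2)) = sqrt(2)*m^3 - 2*m^2 + 5*sqrt(2)*m^2 - 10*m + 4*sqrt(2)*m - 8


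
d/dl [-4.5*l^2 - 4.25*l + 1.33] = -9.0*l - 4.25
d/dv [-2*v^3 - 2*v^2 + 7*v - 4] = -6*v^2 - 4*v + 7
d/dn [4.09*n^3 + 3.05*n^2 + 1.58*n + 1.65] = 12.27*n^2 + 6.1*n + 1.58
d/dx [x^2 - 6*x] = 2*x - 6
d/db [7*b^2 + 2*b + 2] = 14*b + 2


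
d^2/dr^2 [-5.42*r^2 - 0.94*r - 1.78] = -10.8400000000000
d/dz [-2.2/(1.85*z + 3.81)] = 4.07/(1.85*z + 3.81)^2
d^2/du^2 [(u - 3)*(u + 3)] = 2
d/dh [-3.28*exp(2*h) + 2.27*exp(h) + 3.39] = (2.27 - 6.56*exp(h))*exp(h)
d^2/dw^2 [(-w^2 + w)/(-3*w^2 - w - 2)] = 12*(-2*w^3 - 3*w^2 + 3*w + 1)/(27*w^6 + 27*w^5 + 63*w^4 + 37*w^3 + 42*w^2 + 12*w + 8)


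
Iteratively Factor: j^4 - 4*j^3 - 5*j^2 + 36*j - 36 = (j - 3)*(j^3 - j^2 - 8*j + 12) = (j - 3)*(j + 3)*(j^2 - 4*j + 4) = (j - 3)*(j - 2)*(j + 3)*(j - 2)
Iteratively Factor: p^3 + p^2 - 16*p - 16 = (p - 4)*(p^2 + 5*p + 4) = (p - 4)*(p + 4)*(p + 1)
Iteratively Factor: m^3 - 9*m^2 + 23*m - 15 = (m - 3)*(m^2 - 6*m + 5) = (m - 3)*(m - 1)*(m - 5)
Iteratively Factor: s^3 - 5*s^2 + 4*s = (s - 1)*(s^2 - 4*s) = (s - 4)*(s - 1)*(s)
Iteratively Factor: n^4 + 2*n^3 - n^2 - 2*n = (n - 1)*(n^3 + 3*n^2 + 2*n) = (n - 1)*(n + 2)*(n^2 + n) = (n - 1)*(n + 1)*(n + 2)*(n)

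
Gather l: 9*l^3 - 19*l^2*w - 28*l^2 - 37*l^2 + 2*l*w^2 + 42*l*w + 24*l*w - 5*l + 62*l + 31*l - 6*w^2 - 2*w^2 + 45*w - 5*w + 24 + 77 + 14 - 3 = 9*l^3 + l^2*(-19*w - 65) + l*(2*w^2 + 66*w + 88) - 8*w^2 + 40*w + 112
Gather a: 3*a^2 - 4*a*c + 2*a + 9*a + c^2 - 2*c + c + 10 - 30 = 3*a^2 + a*(11 - 4*c) + c^2 - c - 20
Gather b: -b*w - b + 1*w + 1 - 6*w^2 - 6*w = b*(-w - 1) - 6*w^2 - 5*w + 1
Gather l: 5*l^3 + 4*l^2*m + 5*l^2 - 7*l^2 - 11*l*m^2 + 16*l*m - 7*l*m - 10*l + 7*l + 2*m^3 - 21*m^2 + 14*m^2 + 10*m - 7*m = 5*l^3 + l^2*(4*m - 2) + l*(-11*m^2 + 9*m - 3) + 2*m^3 - 7*m^2 + 3*m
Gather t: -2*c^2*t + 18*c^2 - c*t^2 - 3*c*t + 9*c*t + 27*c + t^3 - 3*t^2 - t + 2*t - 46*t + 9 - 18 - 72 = 18*c^2 + 27*c + t^3 + t^2*(-c - 3) + t*(-2*c^2 + 6*c - 45) - 81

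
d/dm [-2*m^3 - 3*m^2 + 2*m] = -6*m^2 - 6*m + 2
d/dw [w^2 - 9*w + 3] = 2*w - 9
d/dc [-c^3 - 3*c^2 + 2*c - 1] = -3*c^2 - 6*c + 2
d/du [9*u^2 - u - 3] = 18*u - 1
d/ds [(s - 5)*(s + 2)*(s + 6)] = 3*s^2 + 6*s - 28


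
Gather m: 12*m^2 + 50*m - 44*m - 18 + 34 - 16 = 12*m^2 + 6*m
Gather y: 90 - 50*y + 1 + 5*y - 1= 90 - 45*y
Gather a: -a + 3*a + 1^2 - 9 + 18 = 2*a + 10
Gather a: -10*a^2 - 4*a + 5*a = -10*a^2 + a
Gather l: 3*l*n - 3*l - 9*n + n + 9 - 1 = l*(3*n - 3) - 8*n + 8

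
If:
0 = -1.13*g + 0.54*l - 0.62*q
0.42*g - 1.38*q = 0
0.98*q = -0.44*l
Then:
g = 0.00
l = 0.00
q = 0.00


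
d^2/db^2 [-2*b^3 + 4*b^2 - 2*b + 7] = 8 - 12*b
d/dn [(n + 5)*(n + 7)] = 2*n + 12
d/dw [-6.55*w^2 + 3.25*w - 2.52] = 3.25 - 13.1*w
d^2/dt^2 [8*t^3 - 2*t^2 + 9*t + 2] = 48*t - 4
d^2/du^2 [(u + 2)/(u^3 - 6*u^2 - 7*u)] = 2*(3*u^5 - 6*u^4 - 53*u^3 + 174*u^2 + 252*u + 98)/(u^3*(u^6 - 18*u^5 + 87*u^4 + 36*u^3 - 609*u^2 - 882*u - 343))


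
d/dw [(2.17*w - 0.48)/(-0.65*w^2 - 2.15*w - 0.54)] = (1.4105*w^2 - 0.624*w - 2.2038)/(0.4225*w^4 + 2.795*w^3 + 5.3245*w^2 + 2.322*w + 0.2916)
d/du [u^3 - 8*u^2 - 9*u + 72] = 3*u^2 - 16*u - 9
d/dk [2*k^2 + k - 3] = 4*k + 1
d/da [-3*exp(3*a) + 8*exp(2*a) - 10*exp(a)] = (-9*exp(2*a) + 16*exp(a) - 10)*exp(a)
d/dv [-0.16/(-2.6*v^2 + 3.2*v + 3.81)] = (0.512 - 0.832*v)/(-2.6*v^2 + 3.2*v + 3.81)^2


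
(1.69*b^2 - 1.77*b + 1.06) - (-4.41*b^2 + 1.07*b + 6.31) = 6.1*b^2 - 2.84*b - 5.25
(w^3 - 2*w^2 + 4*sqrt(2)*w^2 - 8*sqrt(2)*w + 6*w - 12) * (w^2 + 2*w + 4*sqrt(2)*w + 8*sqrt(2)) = w^5 + 8*sqrt(2)*w^4 + 34*w^3 - 8*sqrt(2)*w^2 - 152*w - 96*sqrt(2)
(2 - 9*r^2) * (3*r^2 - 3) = -27*r^4 + 33*r^2 - 6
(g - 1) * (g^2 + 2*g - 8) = g^3 + g^2 - 10*g + 8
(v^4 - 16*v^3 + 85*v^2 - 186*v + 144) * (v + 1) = v^5 - 15*v^4 + 69*v^3 - 101*v^2 - 42*v + 144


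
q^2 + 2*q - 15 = (q - 3)*(q + 5)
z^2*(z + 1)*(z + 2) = z^4 + 3*z^3 + 2*z^2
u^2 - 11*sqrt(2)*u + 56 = (u - 7*sqrt(2))*(u - 4*sqrt(2))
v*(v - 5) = v^2 - 5*v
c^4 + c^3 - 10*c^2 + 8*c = c*(c - 2)*(c - 1)*(c + 4)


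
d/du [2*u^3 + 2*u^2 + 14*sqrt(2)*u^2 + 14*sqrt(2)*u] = 6*u^2 + 4*u + 28*sqrt(2)*u + 14*sqrt(2)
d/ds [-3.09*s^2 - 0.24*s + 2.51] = -6.18*s - 0.24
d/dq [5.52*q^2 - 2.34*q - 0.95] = 11.04*q - 2.34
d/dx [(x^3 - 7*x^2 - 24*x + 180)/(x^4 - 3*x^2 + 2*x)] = (-x^5 + 13*x^4 + 82*x^3 - 634*x^2 - 720*x + 360)/(x^2*(x^5 + x^4 - 5*x^3 - x^2 + 8*x - 4))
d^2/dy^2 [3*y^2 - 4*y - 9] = 6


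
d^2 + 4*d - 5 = (d - 1)*(d + 5)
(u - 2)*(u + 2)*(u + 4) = u^3 + 4*u^2 - 4*u - 16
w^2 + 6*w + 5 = (w + 1)*(w + 5)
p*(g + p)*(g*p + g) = g^2*p^2 + g^2*p + g*p^3 + g*p^2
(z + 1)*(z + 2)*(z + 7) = z^3 + 10*z^2 + 23*z + 14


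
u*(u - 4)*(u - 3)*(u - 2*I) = u^4 - 7*u^3 - 2*I*u^3 + 12*u^2 + 14*I*u^2 - 24*I*u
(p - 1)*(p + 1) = p^2 - 1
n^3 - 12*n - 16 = (n - 4)*(n + 2)^2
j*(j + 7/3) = j^2 + 7*j/3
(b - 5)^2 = b^2 - 10*b + 25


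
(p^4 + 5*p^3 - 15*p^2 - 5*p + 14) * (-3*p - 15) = -3*p^5 - 30*p^4 - 30*p^3 + 240*p^2 + 33*p - 210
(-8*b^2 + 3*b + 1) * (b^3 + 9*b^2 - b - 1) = -8*b^5 - 69*b^4 + 36*b^3 + 14*b^2 - 4*b - 1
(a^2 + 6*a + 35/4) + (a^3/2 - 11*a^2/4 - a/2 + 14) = a^3/2 - 7*a^2/4 + 11*a/2 + 91/4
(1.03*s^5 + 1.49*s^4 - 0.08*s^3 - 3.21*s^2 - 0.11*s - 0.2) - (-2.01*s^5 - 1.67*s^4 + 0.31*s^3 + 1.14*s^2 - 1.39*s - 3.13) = 3.04*s^5 + 3.16*s^4 - 0.39*s^3 - 4.35*s^2 + 1.28*s + 2.93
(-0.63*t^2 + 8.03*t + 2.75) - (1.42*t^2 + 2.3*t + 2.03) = -2.05*t^2 + 5.73*t + 0.72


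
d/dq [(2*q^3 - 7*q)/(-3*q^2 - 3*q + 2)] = (-6*q^4 - 12*q^3 - 9*q^2 - 14)/(9*q^4 + 18*q^3 - 3*q^2 - 12*q + 4)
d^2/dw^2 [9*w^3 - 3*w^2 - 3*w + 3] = 54*w - 6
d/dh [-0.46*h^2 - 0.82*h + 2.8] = -0.92*h - 0.82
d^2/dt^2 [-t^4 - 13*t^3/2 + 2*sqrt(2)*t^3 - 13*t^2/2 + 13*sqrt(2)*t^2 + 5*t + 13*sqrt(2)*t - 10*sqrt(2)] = -12*t^2 - 39*t + 12*sqrt(2)*t - 13 + 26*sqrt(2)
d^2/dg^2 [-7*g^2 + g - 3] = -14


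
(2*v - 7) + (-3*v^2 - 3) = -3*v^2 + 2*v - 10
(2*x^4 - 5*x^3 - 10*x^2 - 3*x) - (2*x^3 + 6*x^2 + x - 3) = 2*x^4 - 7*x^3 - 16*x^2 - 4*x + 3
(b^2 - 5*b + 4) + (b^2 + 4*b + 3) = 2*b^2 - b + 7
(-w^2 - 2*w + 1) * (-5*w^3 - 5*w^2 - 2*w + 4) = 5*w^5 + 15*w^4 + 7*w^3 - 5*w^2 - 10*w + 4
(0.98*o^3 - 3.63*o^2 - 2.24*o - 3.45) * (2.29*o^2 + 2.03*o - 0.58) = 2.2442*o^5 - 6.3233*o^4 - 13.0669*o^3 - 10.3423*o^2 - 5.7043*o + 2.001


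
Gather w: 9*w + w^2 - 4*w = w^2 + 5*w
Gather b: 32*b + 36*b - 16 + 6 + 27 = 68*b + 17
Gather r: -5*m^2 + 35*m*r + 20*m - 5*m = -5*m^2 + 35*m*r + 15*m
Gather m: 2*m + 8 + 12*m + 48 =14*m + 56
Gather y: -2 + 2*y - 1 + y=3*y - 3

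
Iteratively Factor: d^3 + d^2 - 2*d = (d - 1)*(d^2 + 2*d) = (d - 1)*(d + 2)*(d)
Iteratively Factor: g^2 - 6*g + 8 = (g - 4)*(g - 2)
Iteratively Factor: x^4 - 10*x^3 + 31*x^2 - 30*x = (x)*(x^3 - 10*x^2 + 31*x - 30) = x*(x - 2)*(x^2 - 8*x + 15) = x*(x - 5)*(x - 2)*(x - 3)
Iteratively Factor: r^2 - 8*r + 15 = (r - 5)*(r - 3)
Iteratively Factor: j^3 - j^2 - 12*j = (j - 4)*(j^2 + 3*j) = (j - 4)*(j + 3)*(j)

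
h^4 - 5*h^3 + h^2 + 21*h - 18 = (h - 3)^2*(h - 1)*(h + 2)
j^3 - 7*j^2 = j^2*(j - 7)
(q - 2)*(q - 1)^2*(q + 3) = q^4 - q^3 - 7*q^2 + 13*q - 6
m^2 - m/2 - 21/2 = (m - 7/2)*(m + 3)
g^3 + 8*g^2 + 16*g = g*(g + 4)^2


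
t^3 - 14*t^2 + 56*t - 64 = (t - 8)*(t - 4)*(t - 2)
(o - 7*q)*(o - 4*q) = o^2 - 11*o*q + 28*q^2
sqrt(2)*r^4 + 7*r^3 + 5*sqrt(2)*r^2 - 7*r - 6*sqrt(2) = (r - 1)*(r + 3*sqrt(2)/2)*(r + 2*sqrt(2))*(sqrt(2)*r + sqrt(2))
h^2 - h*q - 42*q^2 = (h - 7*q)*(h + 6*q)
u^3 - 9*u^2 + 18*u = u*(u - 6)*(u - 3)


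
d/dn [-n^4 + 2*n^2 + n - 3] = -4*n^3 + 4*n + 1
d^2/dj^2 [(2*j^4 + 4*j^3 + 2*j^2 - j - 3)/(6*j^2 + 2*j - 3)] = 4*(36*j^6 + 36*j^5 - 42*j^4 - 34*j^3 - 90*j^2 - 27*j - 27)/(216*j^6 + 216*j^5 - 252*j^4 - 208*j^3 + 126*j^2 + 54*j - 27)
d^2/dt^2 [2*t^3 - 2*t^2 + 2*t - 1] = 12*t - 4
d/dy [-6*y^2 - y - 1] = -12*y - 1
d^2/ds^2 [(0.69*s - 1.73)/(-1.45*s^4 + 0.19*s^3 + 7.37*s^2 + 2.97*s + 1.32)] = (-17.4087*s^7 + 75.78802*s^6 + 29.7942060000001*s^5 - 355.654326*s^4 - 91.6324640000001*s^3 + 611.47812*s^2 + 264.879054*s + 2.27020200000001)/(3.048625*s^12 - 1.198425*s^11 - 46.32924*s^10 - 6.557524*s^9 + 232.063854*s^8 + 161.333106*s^7 - 302.40386*s^6 - 465.974388*s^5 - 407.014839*s^4 - 200.551329*s^3 - 73.455228*s^2 - 15.524784*s - 2.299968)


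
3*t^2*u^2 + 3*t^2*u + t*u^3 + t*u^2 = u*(3*t + u)*(t*u + t)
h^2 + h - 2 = (h - 1)*(h + 2)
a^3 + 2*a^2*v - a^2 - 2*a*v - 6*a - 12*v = (a - 3)*(a + 2)*(a + 2*v)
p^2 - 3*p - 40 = (p - 8)*(p + 5)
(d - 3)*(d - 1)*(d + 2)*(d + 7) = d^4 + 5*d^3 - 19*d^2 - 29*d + 42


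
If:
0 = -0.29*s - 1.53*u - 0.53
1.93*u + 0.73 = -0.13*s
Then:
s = 0.26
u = -0.40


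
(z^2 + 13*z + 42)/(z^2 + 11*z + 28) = (z + 6)/(z + 4)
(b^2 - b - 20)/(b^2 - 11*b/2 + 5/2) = 2*(b + 4)/(2*b - 1)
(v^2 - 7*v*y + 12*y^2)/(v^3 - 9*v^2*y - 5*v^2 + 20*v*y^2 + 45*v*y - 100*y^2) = (-v + 3*y)/(-v^2 + 5*v*y + 5*v - 25*y)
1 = 1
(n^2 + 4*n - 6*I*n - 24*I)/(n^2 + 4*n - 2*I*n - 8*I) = (n - 6*I)/(n - 2*I)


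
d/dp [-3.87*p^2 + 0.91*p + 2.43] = 0.91 - 7.74*p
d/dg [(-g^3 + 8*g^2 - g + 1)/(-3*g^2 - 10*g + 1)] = (3*g^4 + 20*g^3 - 86*g^2 + 22*g + 9)/(9*g^4 + 60*g^3 + 94*g^2 - 20*g + 1)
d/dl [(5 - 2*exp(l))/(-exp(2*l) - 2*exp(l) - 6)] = 2*(-(exp(l) + 1)*(2*exp(l) - 5) + exp(2*l) + 2*exp(l) + 6)*exp(l)/(exp(2*l) + 2*exp(l) + 6)^2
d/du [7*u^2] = 14*u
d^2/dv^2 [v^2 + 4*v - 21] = 2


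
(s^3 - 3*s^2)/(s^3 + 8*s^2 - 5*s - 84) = s^2/(s^2 + 11*s + 28)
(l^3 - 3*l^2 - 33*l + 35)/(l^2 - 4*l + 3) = (l^2 - 2*l - 35)/(l - 3)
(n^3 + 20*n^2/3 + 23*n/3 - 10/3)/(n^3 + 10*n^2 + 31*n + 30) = (n - 1/3)/(n + 3)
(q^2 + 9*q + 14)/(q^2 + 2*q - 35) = (q + 2)/(q - 5)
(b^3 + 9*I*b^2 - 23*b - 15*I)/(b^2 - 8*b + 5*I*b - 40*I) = (b^2 + 4*I*b - 3)/(b - 8)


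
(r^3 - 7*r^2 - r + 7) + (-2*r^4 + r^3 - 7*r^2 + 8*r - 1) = -2*r^4 + 2*r^3 - 14*r^2 + 7*r + 6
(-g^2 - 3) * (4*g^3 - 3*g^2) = -4*g^5 + 3*g^4 - 12*g^3 + 9*g^2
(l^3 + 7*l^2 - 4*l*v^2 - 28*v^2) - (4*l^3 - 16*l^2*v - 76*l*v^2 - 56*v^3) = -3*l^3 + 16*l^2*v + 7*l^2 + 72*l*v^2 + 56*v^3 - 28*v^2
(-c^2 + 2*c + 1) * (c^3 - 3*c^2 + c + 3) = -c^5 + 5*c^4 - 6*c^3 - 4*c^2 + 7*c + 3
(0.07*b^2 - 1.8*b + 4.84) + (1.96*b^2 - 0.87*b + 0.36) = 2.03*b^2 - 2.67*b + 5.2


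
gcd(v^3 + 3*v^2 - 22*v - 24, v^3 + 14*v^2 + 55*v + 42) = v^2 + 7*v + 6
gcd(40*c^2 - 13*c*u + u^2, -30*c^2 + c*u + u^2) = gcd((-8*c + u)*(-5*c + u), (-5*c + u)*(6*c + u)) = -5*c + u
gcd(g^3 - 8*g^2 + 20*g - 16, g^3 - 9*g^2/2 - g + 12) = g^2 - 6*g + 8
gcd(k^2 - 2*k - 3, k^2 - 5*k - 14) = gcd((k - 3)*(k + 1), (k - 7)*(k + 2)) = 1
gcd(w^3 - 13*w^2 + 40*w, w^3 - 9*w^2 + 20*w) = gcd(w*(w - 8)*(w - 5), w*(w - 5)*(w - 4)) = w^2 - 5*w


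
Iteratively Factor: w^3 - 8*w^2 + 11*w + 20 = (w + 1)*(w^2 - 9*w + 20) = (w - 4)*(w + 1)*(w - 5)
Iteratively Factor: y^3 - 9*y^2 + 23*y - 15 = (y - 3)*(y^2 - 6*y + 5) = (y - 5)*(y - 3)*(y - 1)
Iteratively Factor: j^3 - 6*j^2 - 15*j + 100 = (j + 4)*(j^2 - 10*j + 25) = (j - 5)*(j + 4)*(j - 5)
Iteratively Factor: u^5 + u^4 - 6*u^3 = (u)*(u^4 + u^3 - 6*u^2) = u^2*(u^3 + u^2 - 6*u) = u^2*(u - 2)*(u^2 + 3*u) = u^3*(u - 2)*(u + 3)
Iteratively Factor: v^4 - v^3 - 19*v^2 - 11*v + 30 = (v + 2)*(v^3 - 3*v^2 - 13*v + 15) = (v + 2)*(v + 3)*(v^2 - 6*v + 5) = (v - 5)*(v + 2)*(v + 3)*(v - 1)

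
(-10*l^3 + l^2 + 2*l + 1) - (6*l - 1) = -10*l^3 + l^2 - 4*l + 2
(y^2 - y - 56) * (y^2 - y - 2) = y^4 - 2*y^3 - 57*y^2 + 58*y + 112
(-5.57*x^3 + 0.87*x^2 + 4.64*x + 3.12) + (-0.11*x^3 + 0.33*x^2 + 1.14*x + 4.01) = -5.68*x^3 + 1.2*x^2 + 5.78*x + 7.13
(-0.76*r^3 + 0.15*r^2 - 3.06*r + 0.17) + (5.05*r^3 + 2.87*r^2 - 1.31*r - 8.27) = 4.29*r^3 + 3.02*r^2 - 4.37*r - 8.1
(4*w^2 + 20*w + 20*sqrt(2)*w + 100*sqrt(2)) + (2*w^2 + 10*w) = 6*w^2 + 20*sqrt(2)*w + 30*w + 100*sqrt(2)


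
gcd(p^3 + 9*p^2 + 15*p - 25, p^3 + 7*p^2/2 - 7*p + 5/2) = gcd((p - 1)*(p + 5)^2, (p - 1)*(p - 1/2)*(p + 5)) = p^2 + 4*p - 5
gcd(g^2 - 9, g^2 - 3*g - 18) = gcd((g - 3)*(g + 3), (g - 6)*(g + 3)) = g + 3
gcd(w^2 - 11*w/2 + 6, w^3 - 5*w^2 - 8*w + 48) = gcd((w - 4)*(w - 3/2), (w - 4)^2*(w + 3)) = w - 4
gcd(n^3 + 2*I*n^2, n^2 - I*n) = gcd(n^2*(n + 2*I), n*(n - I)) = n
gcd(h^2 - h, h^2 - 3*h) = h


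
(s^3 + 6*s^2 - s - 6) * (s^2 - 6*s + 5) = s^5 - 32*s^3 + 30*s^2 + 31*s - 30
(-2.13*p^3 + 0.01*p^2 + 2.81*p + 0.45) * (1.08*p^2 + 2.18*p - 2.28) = -2.3004*p^5 - 4.6326*p^4 + 7.913*p^3 + 6.589*p^2 - 5.4258*p - 1.026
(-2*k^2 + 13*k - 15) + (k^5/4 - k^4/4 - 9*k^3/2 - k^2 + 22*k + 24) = k^5/4 - k^4/4 - 9*k^3/2 - 3*k^2 + 35*k + 9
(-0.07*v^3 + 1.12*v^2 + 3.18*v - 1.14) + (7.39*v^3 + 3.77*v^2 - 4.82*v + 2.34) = 7.32*v^3 + 4.89*v^2 - 1.64*v + 1.2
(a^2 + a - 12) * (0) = 0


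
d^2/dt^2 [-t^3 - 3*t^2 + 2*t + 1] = -6*t - 6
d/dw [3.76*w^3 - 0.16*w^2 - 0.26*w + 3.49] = 11.28*w^2 - 0.32*w - 0.26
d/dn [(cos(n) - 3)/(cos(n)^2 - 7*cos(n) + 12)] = sin(n)/(cos(n) - 4)^2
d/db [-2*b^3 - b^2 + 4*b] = -6*b^2 - 2*b + 4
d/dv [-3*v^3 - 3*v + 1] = -9*v^2 - 3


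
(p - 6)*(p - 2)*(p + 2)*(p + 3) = p^4 - 3*p^3 - 22*p^2 + 12*p + 72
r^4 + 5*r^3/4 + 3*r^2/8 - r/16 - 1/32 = (r - 1/4)*(r + 1/2)^3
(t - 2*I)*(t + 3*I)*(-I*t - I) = -I*t^3 + t^2 - I*t^2 + t - 6*I*t - 6*I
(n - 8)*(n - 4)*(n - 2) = n^3 - 14*n^2 + 56*n - 64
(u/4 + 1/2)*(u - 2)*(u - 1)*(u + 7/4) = u^4/4 + 3*u^3/16 - 23*u^2/16 - 3*u/4 + 7/4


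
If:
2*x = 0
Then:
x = 0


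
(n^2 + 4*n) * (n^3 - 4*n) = n^5 + 4*n^4 - 4*n^3 - 16*n^2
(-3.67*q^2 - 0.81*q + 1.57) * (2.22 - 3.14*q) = 11.5238*q^3 - 5.604*q^2 - 6.728*q + 3.4854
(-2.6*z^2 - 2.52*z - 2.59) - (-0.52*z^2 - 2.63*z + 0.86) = -2.08*z^2 + 0.11*z - 3.45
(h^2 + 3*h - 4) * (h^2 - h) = h^4 + 2*h^3 - 7*h^2 + 4*h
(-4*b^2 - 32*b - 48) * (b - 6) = -4*b^3 - 8*b^2 + 144*b + 288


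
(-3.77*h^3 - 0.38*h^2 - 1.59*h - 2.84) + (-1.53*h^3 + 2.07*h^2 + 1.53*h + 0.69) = -5.3*h^3 + 1.69*h^2 - 0.0600000000000001*h - 2.15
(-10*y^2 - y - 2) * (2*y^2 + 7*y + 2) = -20*y^4 - 72*y^3 - 31*y^2 - 16*y - 4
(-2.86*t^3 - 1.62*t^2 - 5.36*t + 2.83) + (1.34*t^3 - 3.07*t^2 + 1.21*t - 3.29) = -1.52*t^3 - 4.69*t^2 - 4.15*t - 0.46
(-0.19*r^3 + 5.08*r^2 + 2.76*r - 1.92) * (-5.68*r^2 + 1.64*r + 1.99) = 1.0792*r^5 - 29.166*r^4 - 7.7237*r^3 + 25.5412*r^2 + 2.3436*r - 3.8208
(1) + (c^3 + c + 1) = c^3 + c + 2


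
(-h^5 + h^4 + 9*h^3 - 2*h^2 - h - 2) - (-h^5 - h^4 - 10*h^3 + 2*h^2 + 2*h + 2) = 2*h^4 + 19*h^3 - 4*h^2 - 3*h - 4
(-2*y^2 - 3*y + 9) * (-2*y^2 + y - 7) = 4*y^4 + 4*y^3 - 7*y^2 + 30*y - 63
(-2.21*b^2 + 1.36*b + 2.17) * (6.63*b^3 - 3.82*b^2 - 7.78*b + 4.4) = -14.6523*b^5 + 17.459*b^4 + 26.3857*b^3 - 28.5942*b^2 - 10.8986*b + 9.548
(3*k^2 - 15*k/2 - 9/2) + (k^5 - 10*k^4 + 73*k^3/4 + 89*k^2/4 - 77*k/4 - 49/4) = k^5 - 10*k^4 + 73*k^3/4 + 101*k^2/4 - 107*k/4 - 67/4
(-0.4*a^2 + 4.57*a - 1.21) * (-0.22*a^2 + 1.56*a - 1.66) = 0.088*a^4 - 1.6294*a^3 + 8.0594*a^2 - 9.4738*a + 2.0086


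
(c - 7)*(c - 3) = c^2 - 10*c + 21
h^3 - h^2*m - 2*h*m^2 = h*(h - 2*m)*(h + m)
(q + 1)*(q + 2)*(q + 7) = q^3 + 10*q^2 + 23*q + 14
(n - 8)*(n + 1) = n^2 - 7*n - 8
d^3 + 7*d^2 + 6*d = d*(d + 1)*(d + 6)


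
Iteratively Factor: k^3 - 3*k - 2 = (k + 1)*(k^2 - k - 2) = (k - 2)*(k + 1)*(k + 1)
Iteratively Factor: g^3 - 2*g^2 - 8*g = (g)*(g^2 - 2*g - 8) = g*(g - 4)*(g + 2)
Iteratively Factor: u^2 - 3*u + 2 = (u - 2)*(u - 1)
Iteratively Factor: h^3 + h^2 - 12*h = (h + 4)*(h^2 - 3*h) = h*(h + 4)*(h - 3)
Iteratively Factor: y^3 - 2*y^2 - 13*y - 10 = (y - 5)*(y^2 + 3*y + 2) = (y - 5)*(y + 1)*(y + 2)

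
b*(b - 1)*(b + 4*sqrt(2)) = b^3 - b^2 + 4*sqrt(2)*b^2 - 4*sqrt(2)*b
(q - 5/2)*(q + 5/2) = q^2 - 25/4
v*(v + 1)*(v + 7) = v^3 + 8*v^2 + 7*v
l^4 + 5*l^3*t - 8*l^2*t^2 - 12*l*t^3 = l*(l - 2*t)*(l + t)*(l + 6*t)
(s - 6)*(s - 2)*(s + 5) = s^3 - 3*s^2 - 28*s + 60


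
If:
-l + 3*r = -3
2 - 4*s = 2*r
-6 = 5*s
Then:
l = 66/5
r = 17/5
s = -6/5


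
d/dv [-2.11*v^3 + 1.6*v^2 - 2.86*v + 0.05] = -6.33*v^2 + 3.2*v - 2.86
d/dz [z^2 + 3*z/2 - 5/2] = 2*z + 3/2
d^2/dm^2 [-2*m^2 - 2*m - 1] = -4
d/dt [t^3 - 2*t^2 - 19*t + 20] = 3*t^2 - 4*t - 19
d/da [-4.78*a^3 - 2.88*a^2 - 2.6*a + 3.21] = -14.34*a^2 - 5.76*a - 2.6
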